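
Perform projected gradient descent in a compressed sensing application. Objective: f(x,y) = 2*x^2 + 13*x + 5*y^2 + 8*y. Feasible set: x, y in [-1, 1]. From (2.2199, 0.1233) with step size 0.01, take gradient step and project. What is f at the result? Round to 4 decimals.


Step 1: Compute gradient at (2.2199, 0.1233).
grad_x = 2*2*2.2199 + 13 = 21.8796
grad_y = 2*5*0.1233 + 8 = 9.233
Step 2: Gradient step.
x_raw = 2.2199 - 0.01*21.8796 = 2.0011
y_raw = 0.1233 - 0.01*9.233 = 0.031
Step 3: Project onto [-1, 1].
x_proj = clip(2.0011) = 1.0
y_proj = clip(0.031) = 0.031
Step 4: Evaluate f.
f(1.0, 0.031) = 15.2526


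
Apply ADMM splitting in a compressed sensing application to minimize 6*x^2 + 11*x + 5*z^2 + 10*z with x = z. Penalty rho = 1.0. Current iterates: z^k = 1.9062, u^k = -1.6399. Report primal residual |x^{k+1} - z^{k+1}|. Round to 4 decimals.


ADMM iteration with rho = 1.0, z^k = 1.9062, u^k = -1.6399
Step 1: x-update.
Minimize 6*x^2 + 11*x + (1.0/2)*(x - 1.9062 - 1.6399)^2
FOC: (2*6 + 1.0)*x = -11 + 1.0*(1.9062 + 1.6399)
x^{k+1} = -0.5734
Step 2: z-update.
Minimize 5*z^2 + 10*z + (1.0/2)*(-0.5734 - z - 1.6399)^2
FOC: (2*5 + 1.0)*z = -10 + 1.0*(-0.5734 - 1.6399)
z^{k+1} = -1.1103
Step 3: u-update.
u^{k+1} = -1.6399 - 0.5734 + 1.1103 = -1.103
Step 4: Primal residual = |-0.5734 + 1.1103| = 0.5369


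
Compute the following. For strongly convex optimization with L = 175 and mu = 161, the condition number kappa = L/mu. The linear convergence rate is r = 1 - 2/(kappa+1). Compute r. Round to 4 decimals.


Step 1: Compute the condition number.
kappa = L/mu = 175/161 = 1.087
Step 2: Compute the convergence rate.
r = 1 - 2/(kappa + 1) = 1 - 2*mu/(L + mu) = (L - mu)/(L + mu) = 14/336 = 0.0417


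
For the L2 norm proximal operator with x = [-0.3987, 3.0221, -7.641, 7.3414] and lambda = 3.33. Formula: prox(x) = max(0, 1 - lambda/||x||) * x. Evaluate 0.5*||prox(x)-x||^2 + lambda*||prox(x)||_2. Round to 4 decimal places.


Step 1: Compute ||x||.
||x|| = 11.026
Step 2: Compute scaling factor.
scale = max(0, 1 - 3.33/11.026) = 0.698
Step 3: prox(x) = [-0.2783, 2.1094, -5.3333, 5.1242]
||prox(x)|| = 7.696
Step 4: Proximal objective.
0.5*||prox-x||^2 = 5.5445
lambda*||prox|| = 25.6277
Total = 31.1722


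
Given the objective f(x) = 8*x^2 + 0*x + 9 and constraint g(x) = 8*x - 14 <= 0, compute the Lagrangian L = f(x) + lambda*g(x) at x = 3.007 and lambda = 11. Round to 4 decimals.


Step 1: Evaluate f(x).
f(3.007) = 8*3.007^2 + 0*3.007 + 9 = 81.3364
Step 2: Evaluate g(x).
g(3.007) = 8*3.007 - 14 = 10.056
Step 3: Compute Lagrangian.
L = 81.3364 + 11*10.056 = 191.9524


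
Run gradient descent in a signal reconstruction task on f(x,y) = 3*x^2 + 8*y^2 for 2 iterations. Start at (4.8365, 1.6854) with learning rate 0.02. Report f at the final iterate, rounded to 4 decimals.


Gradient descent on f(x,y) = 3*x^2 + 8*y^2.
Starting point: (4.8365, 1.6854), alpha = 0.02
Step 1: grad_x = 2*3*4.8365 = 29.019, grad_y = 2*8*1.6854 = 26.9664
  x_1 = 4.8365 - 0.02*29.019 = 4.2561
  y_1 = 1.6854 - 0.02*26.9664 = 1.1461
Step 2: grad_x = 2*3*4.2561 = 25.5367, grad_y = 2*8*1.1461 = 18.3372
  x_2 = 4.2561 - 0.02*25.5367 = 3.7454
  y_2 = 1.1461 - 0.02*18.3372 = 0.7793
f(3.7454, 0.7793) = 3*3.7454^2 + 8*0.7793^2 = 46.9426


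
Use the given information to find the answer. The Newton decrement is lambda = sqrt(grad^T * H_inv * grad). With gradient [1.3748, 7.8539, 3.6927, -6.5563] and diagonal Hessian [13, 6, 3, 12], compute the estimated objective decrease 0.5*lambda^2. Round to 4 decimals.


Step 1: H is diagonal, so H^(-1) * g = [0.1058, 1.309, 1.2309, -0.5464].
Step 2: g^T H^(-1) g = sum_i g_i^2 / H_ii
  = (1.3748)^2/13 + (7.8539)^2/6 + (3.6927)^2/3 + (-6.5563)^2/12
  = 0.1454 + 10.2806 + 4.5453 + 3.5821 = 18.5534
Step 3: Objective decrease = 0.5 * g^T H^(-1) g = 9.2767


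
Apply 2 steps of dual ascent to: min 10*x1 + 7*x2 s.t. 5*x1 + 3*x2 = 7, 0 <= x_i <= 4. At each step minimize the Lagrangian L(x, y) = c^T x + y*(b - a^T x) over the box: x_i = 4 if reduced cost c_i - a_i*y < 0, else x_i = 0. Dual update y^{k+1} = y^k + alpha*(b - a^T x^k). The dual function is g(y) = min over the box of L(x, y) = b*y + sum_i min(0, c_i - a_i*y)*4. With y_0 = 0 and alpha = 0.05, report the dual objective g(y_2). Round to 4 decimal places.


Dual ascent for LP: min 10*x1 + 7*x2, 5*x1 + 3*x2 = 7, 0 <= x_i <= 4
Step 1: y^k = 0.0, reduced costs: (10.0, 7.0)
  x^k = (0.0, 0.0), subgradient = b - a^T x = 7.0
  y^{k+1} = 0.0 + 0.05*7.0 = 0.35
Step 2: y^k = 0.35, reduced costs: (8.25, 5.95)
  x^k = (0.0, 0.0), subgradient = b - a^T x = 7.0
  y^{k+1} = 0.35 + 0.05*7.0 = 0.7
Dual objective at y_2 = 0.7: reduced costs (6.5, 4.9), box minimizer x = (0.0, 0.0)
g(y_2) = b*y + (c1 - a1*y)*x1 + (c2 - a2*y)*x2 = 7*0.7 + 6.5*0.0 + 4.9*0.0 = 4.9 + 0.0 + 0.0 = 4.9


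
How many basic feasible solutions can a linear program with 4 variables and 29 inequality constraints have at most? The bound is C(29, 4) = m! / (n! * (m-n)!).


Each vertex corresponds to some choice of n active constraints out of m, so the number of vertices is at most C(m, n) = m! / (n!(m-n)!).
m = 29, n = 4
Numerator: 29 * 28 * 27 * 26
Denominator: 4! = 24
C(29, 4) = 23751


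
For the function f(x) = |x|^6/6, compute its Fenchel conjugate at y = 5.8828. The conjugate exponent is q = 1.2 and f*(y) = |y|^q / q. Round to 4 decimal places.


The conjugate exponent q satisfies 1/p + 1/q = 1.
p = 6, so q = 6/(6 - 1) = 1.2
|y|^q = 5.8828^1.2 = 8.385
f*(5.8828) = 8.385 / 1.2 = 6.9875


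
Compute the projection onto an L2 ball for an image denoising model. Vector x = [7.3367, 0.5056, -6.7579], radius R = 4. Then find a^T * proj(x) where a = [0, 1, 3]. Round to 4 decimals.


Step 1: Compute ||x|| (intermediates to 6 decimals).
||x|| = sqrt(7.3367^2 + 0.5056^2 + (-6.7579)^2) = 9.987593
Step 2: Project.
Since ||x|| > R, scale = R/||x|| = 4/9.987593 = 0.400497, proj(x) = scale * x
proj(x) = [2.938326, 0.202491, -2.706519]
Step 3: Dot product.
a^T * proj(x) = 0*2.938326 + 1*0.202491 + 3*(-2.706519) = -7.9171


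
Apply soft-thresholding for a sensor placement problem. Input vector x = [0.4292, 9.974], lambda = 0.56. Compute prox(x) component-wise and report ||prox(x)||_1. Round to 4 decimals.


Soft-thresholding with lambda = 0.56:
prox(0.4292) = sign(0.4292)*max(|0.4292| - 0.56, 0) = 0.0
prox(9.974) = sign(9.974)*max(|9.974| - 0.56, 0) = 9.414
prox(x) = [0.0, 9.414]
||prox(x)||_1 = 0.0 + 9.414 = 9.414


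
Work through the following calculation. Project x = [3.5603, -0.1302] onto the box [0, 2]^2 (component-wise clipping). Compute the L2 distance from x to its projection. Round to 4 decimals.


Project each component onto [0, 2].
clip(3.5603) = 2.0, clip(-0.1302) = 0.0
Projection = [2.0, 0.0]
Squared diffs: [2.4345, 0.017]
Distance = sqrt(2.4515) = 1.5657


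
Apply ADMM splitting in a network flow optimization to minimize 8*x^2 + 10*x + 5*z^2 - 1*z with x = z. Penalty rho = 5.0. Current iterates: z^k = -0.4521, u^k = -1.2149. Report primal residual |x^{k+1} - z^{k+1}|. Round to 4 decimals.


ADMM iteration with rho = 5.0, z^k = -0.4521, u^k = -1.2149
Step 1: x-update.
Minimize 8*x^2 + 10*x + (5.0/2)*(x + 0.4521 - 1.2149)^2
FOC: (2*8 + 5.0)*x = -10 + 5.0*(-0.4521 + 1.2149)
x^{k+1} = -0.2946
Step 2: z-update.
Minimize 5*z^2 - 1*z + (5.0/2)*(-0.2946 - z - 1.2149)^2
FOC: (2*5 + 5.0)*z = 1 + 5.0*(-0.2946 - 1.2149)
z^{k+1} = -0.4365
Step 3: u-update.
u^{k+1} = -1.2149 - 0.2946 + 0.4365 = -1.073
Step 4: Primal residual = |-0.2946 + 0.4365| = 0.1419


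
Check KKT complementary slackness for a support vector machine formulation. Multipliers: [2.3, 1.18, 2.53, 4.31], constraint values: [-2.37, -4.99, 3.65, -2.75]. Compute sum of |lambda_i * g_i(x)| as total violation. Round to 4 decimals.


KKT complementary slackness check:
lambda_1 * g_1 = 2.3 * -2.37 = -5.451
lambda_2 * g_2 = 1.18 * -4.99 = -5.8882
lambda_3 * g_3 = 2.53 * 3.65 = 9.2345
lambda_4 * g_4 = 4.31 * -2.75 = -11.8525
Total violation = 5.451 + 5.8882 + 9.2345 + 11.8525 = 32.4262


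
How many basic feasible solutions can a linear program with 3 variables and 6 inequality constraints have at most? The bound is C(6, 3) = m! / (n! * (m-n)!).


Each vertex corresponds to some choice of n active constraints out of m, so the number of vertices is at most C(m, n) = m! / (n!(m-n)!).
m = 6, n = 3
Numerator: 6 * 5 * 4
Denominator: 3! = 6
C(6, 3) = 20


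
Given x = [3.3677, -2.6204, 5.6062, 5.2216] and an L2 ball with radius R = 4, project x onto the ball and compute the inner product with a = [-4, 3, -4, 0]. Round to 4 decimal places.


Step 1: Compute ||x|| (intermediates to 6 decimals).
||x|| = sqrt(3.3677^2 + (-2.6204)^2 + 5.6062^2 + 5.2216^2) = 8.769406
Step 2: Project.
Since ||x|| > R, scale = R/||x|| = 4/8.769406 = 0.456131, proj(x) = scale * x
proj(x) = [1.536112, -1.195246, 2.557162, 2.381734]
Step 3: Dot product.
a^T * proj(x) = -4*1.536112 + 3*(-1.195246) - 4*2.557162 + 0*2.381734 = -19.9588


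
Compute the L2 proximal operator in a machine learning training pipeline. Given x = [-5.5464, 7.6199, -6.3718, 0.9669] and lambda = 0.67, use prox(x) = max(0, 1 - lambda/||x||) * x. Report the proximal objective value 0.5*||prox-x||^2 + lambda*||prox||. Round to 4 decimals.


Step 1: Compute ||x||.
||x|| = 11.4175
Step 2: Compute scaling factor.
scale = max(0, 1 - 0.67/11.4175) = 0.9413
Step 3: prox(x) = [-5.2209, 7.1728, -5.9979, 0.9102]
||prox(x)|| = 10.7475
Step 4: Proximal objective.
0.5*||prox-x||^2 = 0.2245
lambda*||prox|| = 7.2008
Total = 7.4253


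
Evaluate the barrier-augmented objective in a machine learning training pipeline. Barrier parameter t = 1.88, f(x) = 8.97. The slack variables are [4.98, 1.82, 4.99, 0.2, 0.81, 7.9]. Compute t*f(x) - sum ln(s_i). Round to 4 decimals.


Step 1: Compute log-barrier.
ln values: [1.6054, 0.5988, 1.6074, -1.6094, -0.2107, 2.0669]
phi = -(1.6054 + 0.5988 + 1.6074 - 1.6094 - 0.2107 + 2.0669) = -4.0584
Step 2: Compute augmented objective.
t*f(x) = 1.88*8.97 = 16.8636
Total = 16.8636 - 4.0584 = 12.8052


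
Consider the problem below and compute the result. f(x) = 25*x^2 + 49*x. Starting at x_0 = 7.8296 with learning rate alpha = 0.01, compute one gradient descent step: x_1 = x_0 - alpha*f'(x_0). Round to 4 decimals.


We compute the gradient at x_0 and apply the update.
f'(x) = 50*x + 49
f'(7.8296) = 50*7.8296 + 49 = 440.48
x_1 = 7.8296 - 0.01*440.48 = 3.4248


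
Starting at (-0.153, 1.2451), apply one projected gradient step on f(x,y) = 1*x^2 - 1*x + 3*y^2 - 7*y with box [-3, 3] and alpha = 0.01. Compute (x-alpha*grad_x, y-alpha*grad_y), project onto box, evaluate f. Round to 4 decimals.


Step 1: Compute gradient at (-0.153, 1.2451).
grad_x = 2*1*-0.153 - 1 = -1.306
grad_y = 2*3*1.2451 - 7 = 0.4706
Step 2: Gradient step.
x_raw = -0.153 - 0.01*-1.306 = -0.1399
y_raw = 1.2451 - 0.01*0.4706 = 1.2404
Step 3: Project onto [-3, 3].
x_proj = clip(-0.1399) = -0.1399
y_proj = clip(1.2404) = 1.2404
Step 4: Evaluate f.
f(-0.1399, 1.2404) = -3.9075


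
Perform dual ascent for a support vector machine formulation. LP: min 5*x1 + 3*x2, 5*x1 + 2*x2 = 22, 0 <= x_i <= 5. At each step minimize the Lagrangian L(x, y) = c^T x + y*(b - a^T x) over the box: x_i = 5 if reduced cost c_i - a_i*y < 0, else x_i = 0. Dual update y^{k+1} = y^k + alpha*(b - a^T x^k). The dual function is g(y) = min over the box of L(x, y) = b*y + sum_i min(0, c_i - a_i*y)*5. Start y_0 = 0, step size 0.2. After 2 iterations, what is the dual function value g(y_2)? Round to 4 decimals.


Dual ascent for LP: min 5*x1 + 3*x2, 5*x1 + 2*x2 = 22, 0 <= x_i <= 5
Step 1: y^k = 0.0, reduced costs: (5.0, 3.0)
  x^k = (0.0, 0.0), subgradient = b - a^T x = 22.0
  y^{k+1} = 0.0 + 0.2*22.0 = 4.4
Step 2: y^k = 4.4, reduced costs: (-17.0, -5.8)
  x^k = (5.0, 5.0), subgradient = b - a^T x = -13.0
  y^{k+1} = 4.4 + 0.2*-13.0 = 1.8
Dual objective at y_2 = 1.8: reduced costs (-4.0, -0.6), box minimizer x = (5.0, 5.0)
g(y_2) = b*y + (c1 - a1*y)*x1 + (c2 - a2*y)*x2 = 22*1.8 + (-4.0)*5.0 + (-0.6)*5.0 = 39.6 - 20.0 - 3.0 = 16.6


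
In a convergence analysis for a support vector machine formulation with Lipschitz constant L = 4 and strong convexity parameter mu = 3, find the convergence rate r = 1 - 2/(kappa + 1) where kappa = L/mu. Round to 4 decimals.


Step 1: Compute the condition number.
kappa = L/mu = 4/3 = 1.3333
Step 2: Compute the convergence rate.
r = 1 - 2/(kappa + 1) = 1 - 2*mu/(L + mu) = (L - mu)/(L + mu) = 1/7 = 0.1429


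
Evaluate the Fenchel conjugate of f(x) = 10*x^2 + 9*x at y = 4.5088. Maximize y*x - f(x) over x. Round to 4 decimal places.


f*(y) = sup_x {y*x - a*x^2 - b*x} = sup_x {(y-b)*x - a*x^2}
FOC: (y - b) - 2a*x = 0 => x* = (y - b)/(2a)
x* = (4.5088 - 9)/(2*10) = -0.2246
f*(4.5088) = (y-b)^2/(4a) = (4.5088 - 9)^2/(4*10)
= 20.1709/40 = 0.5043


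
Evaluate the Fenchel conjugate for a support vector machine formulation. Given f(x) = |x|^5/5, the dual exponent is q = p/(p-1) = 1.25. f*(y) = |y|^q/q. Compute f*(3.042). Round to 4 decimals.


The conjugate exponent q satisfies 1/p + 1/q = 1.
p = 5, so q = 5/(5 - 1) = 1.25
|y|^q = 3.042^1.25 = 4.0174
f*(3.042) = 4.0174 / 1.25 = 3.2139


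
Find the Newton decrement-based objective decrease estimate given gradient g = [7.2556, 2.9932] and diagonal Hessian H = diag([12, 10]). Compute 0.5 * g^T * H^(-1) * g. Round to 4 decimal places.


Step 1: H is diagonal, so H^(-1) * g = [0.6046, 0.2993].
Step 2: g^T H^(-1) g = sum_i g_i^2 / H_ii
  = (7.2556)^2/12 + (2.9932)^2/10
  = 4.387 + 0.8959 = 5.2829
Step 3: Objective decrease = 0.5 * g^T H^(-1) g = 2.6415


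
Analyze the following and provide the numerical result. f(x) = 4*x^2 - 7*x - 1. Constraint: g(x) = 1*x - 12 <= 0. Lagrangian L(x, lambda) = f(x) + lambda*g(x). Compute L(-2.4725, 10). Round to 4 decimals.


Step 1: Evaluate f(x).
f(-2.4725) = 4*(-2.4725)^2 - 7*(-2.4725) - 1 = 40.7605
Step 2: Evaluate g(x).
g(-2.4725) = 1*-2.4725 - 12 = -14.4725
Step 3: Compute Lagrangian.
L = 40.7605 + 10*-14.4725 = -103.9645


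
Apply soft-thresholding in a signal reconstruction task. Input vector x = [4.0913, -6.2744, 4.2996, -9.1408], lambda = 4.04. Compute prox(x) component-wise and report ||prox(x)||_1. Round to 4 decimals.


Soft-thresholding with lambda = 4.04:
prox(4.0913) = sign(4.0913)*max(|4.0913| - 4.04, 0) = 0.0513
prox(-6.2744) = sign(-6.2744)*max(|-6.2744| - 4.04, 0) = -2.2344
prox(4.2996) = sign(4.2996)*max(|4.2996| - 4.04, 0) = 0.2596
prox(-9.1408) = sign(-9.1408)*max(|-9.1408| - 4.04, 0) = -5.1008
prox(x) = [0.0513, -2.2344, 0.2596, -5.1008]
||prox(x)||_1 = 0.0513 + 2.2344 + 0.2596 + 5.1008 = 7.6461


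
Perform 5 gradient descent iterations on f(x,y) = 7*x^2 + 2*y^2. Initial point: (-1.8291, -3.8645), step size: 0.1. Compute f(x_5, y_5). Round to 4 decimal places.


Gradient descent on f(x,y) = 7*x^2 + 2*y^2.
Starting point: (-1.8291, -3.8645), alpha = 0.1
Step 1: grad_x = 2*7*-1.8291 = -25.6074, grad_y = 2*2*-3.8645 = -15.458
  x_1 = -1.8291 - 0.1*-25.6074 = 0.7316
  y_1 = -3.8645 - 0.1*-15.458 = -2.3187
Step 2: grad_x = 2*7*0.7316 = 10.243, grad_y = 2*2*-2.3187 = -9.2748
  x_2 = 0.7316 - 0.1*10.243 = -0.2927
  y_2 = -2.3187 - 0.1*-9.2748 = -1.3912
Step 3: grad_x = 2*7*-0.2927 = -4.0972, grad_y = 2*2*-1.3912 = -5.5649
  x_3 = -0.2927 - 0.1*-4.0972 = 0.1171
  y_3 = -1.3912 - 0.1*-5.5649 = -0.8347
Step 4: grad_x = 2*7*0.1171 = 1.6389, grad_y = 2*2*-0.8347 = -3.3389
  x_4 = 0.1171 - 0.1*1.6389 = -0.0468
  y_4 = -0.8347 - 0.1*-3.3389 = -0.5008
Step 5: grad_x = 2*7*-0.0468 = -0.6555, grad_y = 2*2*-0.5008 = -2.0034
  x_5 = -0.0468 - 0.1*-0.6555 = 0.0187
  y_5 = -0.5008 - 0.1*-2.0034 = -0.3005
f(0.0187, -0.3005) = 7*0.0187^2 + 2*(-0.3005)^2 = 0.1831


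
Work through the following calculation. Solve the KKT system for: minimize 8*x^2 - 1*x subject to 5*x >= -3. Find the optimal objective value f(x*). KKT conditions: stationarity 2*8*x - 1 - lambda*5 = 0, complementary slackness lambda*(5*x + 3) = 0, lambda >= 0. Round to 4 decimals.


Step 1: Try lambda = 0 (constraint inactive).
Stationarity: 2*8*x - 1 = 0
x* = 1/(2*8) = 0.0625
Check constraint: 5*0.0625 = 0.3125 >= -3 -- satisfied.
Step 2: Compute optimal value.
f(x*) = 8*0.0625^2 - 1*0.0625 = -0.0313


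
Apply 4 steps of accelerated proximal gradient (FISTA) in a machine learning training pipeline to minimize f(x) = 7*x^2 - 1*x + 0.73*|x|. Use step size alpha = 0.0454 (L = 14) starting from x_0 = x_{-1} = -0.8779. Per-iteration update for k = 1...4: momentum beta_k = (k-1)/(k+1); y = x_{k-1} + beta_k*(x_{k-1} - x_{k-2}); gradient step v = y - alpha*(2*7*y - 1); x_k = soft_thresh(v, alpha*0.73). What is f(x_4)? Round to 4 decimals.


FISTA on f(x) = 7*x^2 - 1*x + 0.73*|x|
L = 14, alpha = 0.0454
Iteration 1: beta = 0.0, y = -0.8779 + 0.0*(-0.8779 + 0.8779) = -0.8779
  grad(y) = -13.2906, v = y - alpha*grad = -0.2745
  prox(v) = soft_thresh(-0.2745, 0.0331) = -0.2414
Iteration 2: beta = 0.3333, y = -0.2414 + 0.3333*(-0.2414 + 0.8779) = -0.0292
  grad(y) = -1.4086, v = y - alpha*grad = 0.0348
  prox(v) = soft_thresh(0.0348, 0.0331) = 0.0016
Iteration 3: beta = 0.5, y = 0.0016 + 0.5*(0.0016 + 0.2414) = 0.1231
  grad(y) = 0.7236, v = y - alpha*grad = 0.0903
  prox(v) = soft_thresh(0.0903, 0.0331) = 0.0571
Iteration 4: beta = 0.6, y = 0.0571 + 0.6*(0.0571 - 0.0016) = 0.0904
  grad(y) = 0.2659, v = y - alpha*grad = 0.0783
  prox(v) = soft_thresh(0.0783, 0.0331) = 0.0452
f(x_4) = 7*0.0452^2 - 1*0.0452 + 0.73*|0.0452| = 0.0021


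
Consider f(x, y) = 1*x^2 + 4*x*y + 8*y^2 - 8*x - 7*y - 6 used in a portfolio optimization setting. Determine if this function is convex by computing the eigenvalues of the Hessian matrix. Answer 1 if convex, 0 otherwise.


The Hessian of f(x,y) = 1*x^2 + 4*x*y + 8*y^2 - 8*x - 7*y - 6 is:
H = [[2, 4], [4, 16]]
Trace = 2 + 16 = 18
Determinant = 2*16 - (4)^2 = 16
Discriminant = (18)^2 - 4*16 = 260.0
Eigenvalues: lambda_1 = 0.9377, lambda_2 = 17.0623
The function is convex.

1


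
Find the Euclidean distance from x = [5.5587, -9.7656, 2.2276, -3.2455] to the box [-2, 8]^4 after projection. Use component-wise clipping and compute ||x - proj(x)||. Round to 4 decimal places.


Project each component onto [-2, 8].
clip(5.5587) = 5.5587, clip(-9.7656) = -2.0, clip(2.2276) = 2.2276, clip(-3.2455) = -2.0
Projection = [5.5587, -2.0, 2.2276, -2.0]
Squared diffs: [0.0, 60.3045, 0.0, 1.5513]
Distance = sqrt(61.8558) = 7.8648


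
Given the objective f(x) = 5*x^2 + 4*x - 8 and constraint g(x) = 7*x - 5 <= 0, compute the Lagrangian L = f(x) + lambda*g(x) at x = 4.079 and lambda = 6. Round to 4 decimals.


Step 1: Evaluate f(x).
f(4.079) = 5*4.079^2 + 4*4.079 - 8 = 91.5072
Step 2: Evaluate g(x).
g(4.079) = 7*4.079 - 5 = 23.553
Step 3: Compute Lagrangian.
L = 91.5072 + 6*23.553 = 232.8252


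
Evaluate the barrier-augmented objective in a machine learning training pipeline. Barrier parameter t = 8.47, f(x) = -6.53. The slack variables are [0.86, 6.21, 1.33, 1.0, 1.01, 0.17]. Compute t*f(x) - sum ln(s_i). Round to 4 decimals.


Step 1: Compute log-barrier.
ln values: [-0.1508, 1.8262, 0.2852, 0.0, 0.01, -1.772]
phi = -(-0.1508 + 1.8262 + 0.2852 + 0.0 + 0.01 - 1.772) = -0.1985
Step 2: Compute augmented objective.
t*f(x) = 8.47*-6.53 = -55.3091
Total = -55.3091 - 0.1985 = -55.5076


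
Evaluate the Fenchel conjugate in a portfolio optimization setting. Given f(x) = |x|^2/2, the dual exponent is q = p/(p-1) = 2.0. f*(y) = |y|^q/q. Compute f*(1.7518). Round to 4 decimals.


The conjugate exponent q satisfies 1/p + 1/q = 1.
p = 2, so q = 2/(2 - 1) = 2.0
|y|^q = 1.7518^2.0 = 3.0688
f*(1.7518) = 3.0688 / 2.0 = 1.5344


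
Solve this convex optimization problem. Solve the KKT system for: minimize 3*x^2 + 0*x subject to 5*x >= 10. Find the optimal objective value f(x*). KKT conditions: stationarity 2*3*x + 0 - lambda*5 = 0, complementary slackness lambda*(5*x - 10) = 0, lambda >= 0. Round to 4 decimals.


Step 1: Try lambda = 0 (constraint inactive).
x_unc = 0/(2*3) = 0.0
Check: 5*0.0 = 0.0 < 10 -- violated!
Step 2: Constraint must be active: 5*x = 10
x* = 10/5 = 2.0
lambda = (2*3*2.0 + 0)/5 = 2.4
Step 3: Compute optimal value.
f(x*) = 3*2.0^2 + 0*2.0 = 12.0


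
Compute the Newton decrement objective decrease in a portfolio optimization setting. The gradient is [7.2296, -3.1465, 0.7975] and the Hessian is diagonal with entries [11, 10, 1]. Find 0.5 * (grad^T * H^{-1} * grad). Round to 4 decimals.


Step 1: H is diagonal, so H^(-1) * g = [0.6572, -0.3147, 0.7975].
Step 2: g^T H^(-1) g = sum_i g_i^2 / H_ii
  = (7.2296)^2/11 + (-3.1465)^2/10 + (0.7975)^2/1
  = 4.7516 + 0.99 + 0.636 = 6.3776
Step 3: Objective decrease = 0.5 * g^T H^(-1) g = 3.1888


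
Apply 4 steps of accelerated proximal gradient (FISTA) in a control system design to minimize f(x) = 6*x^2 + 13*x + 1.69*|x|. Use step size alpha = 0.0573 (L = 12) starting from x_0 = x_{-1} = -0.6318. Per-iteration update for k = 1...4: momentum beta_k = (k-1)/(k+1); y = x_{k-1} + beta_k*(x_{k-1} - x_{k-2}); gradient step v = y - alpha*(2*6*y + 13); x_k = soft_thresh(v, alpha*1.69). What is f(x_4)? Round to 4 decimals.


FISTA on f(x) = 6*x^2 + 13*x + 1.69*|x|
L = 12, alpha = 0.0573
Iteration 1: beta = 0.0, y = -0.6318 + 0.0*(-0.6318 + 0.6318) = -0.6318
  grad(y) = 5.4184, v = y - alpha*grad = -0.9423
  prox(v) = soft_thresh(-0.9423, 0.0968) = -0.8454
Iteration 2: beta = 0.3333, y = -0.8454 + 0.3333*(-0.8454 + 0.6318) = -0.9166
  grad(y) = 2.0002, v = y - alpha*grad = -1.0313
  prox(v) = soft_thresh(-1.0313, 0.0968) = -0.9344
Iteration 3: beta = 0.5, y = -0.9344 + 0.5*(-0.9344 + 0.8454) = -0.9789
  grad(y) = 1.253, v = y - alpha*grad = -1.0507
  prox(v) = soft_thresh(-1.0507, 0.0968) = -0.9539
Iteration 4: beta = 0.6, y = -0.9539 + 0.6*(-0.9539 + 0.9344) = -0.9655
  grad(y) = 1.4134, v = y - alpha*grad = -1.0465
  prox(v) = soft_thresh(-1.0465, 0.0968) = -0.9497
f(x_4) = 6*(-0.9497)^2 + 13*(-0.9497) + 1.69*|-0.9497| = -5.3295


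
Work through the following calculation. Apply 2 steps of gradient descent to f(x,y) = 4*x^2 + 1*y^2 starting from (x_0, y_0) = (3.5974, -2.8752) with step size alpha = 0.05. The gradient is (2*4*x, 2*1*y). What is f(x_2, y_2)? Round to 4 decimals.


Gradient descent on f(x,y) = 4*x^2 + 1*y^2.
Starting point: (3.5974, -2.8752), alpha = 0.05
Step 1: grad_x = 2*4*3.5974 = 28.7792, grad_y = 2*1*-2.8752 = -5.7504
  x_1 = 3.5974 - 0.05*28.7792 = 2.1584
  y_1 = -2.8752 - 0.05*-5.7504 = -2.5877
Step 2: grad_x = 2*4*2.1584 = 17.2675, grad_y = 2*1*-2.5877 = -5.1754
  x_2 = 2.1584 - 0.05*17.2675 = 1.2951
  y_2 = -2.5877 - 0.05*-5.1754 = -2.3289
f(1.2951, -2.3289) = 4*1.2951^2 + 1*(-2.3289)^2 = 12.1326


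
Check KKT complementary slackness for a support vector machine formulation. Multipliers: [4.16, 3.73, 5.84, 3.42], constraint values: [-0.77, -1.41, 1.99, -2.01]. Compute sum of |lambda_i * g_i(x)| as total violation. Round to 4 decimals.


KKT complementary slackness check:
lambda_1 * g_1 = 4.16 * -0.77 = -3.2032
lambda_2 * g_2 = 3.73 * -1.41 = -5.2593
lambda_3 * g_3 = 5.84 * 1.99 = 11.6216
lambda_4 * g_4 = 3.42 * -2.01 = -6.8742
Total violation = 3.2032 + 5.2593 + 11.6216 + 6.8742 = 26.9583


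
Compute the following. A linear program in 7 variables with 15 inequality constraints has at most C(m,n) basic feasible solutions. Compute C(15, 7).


Each vertex corresponds to some choice of n active constraints out of m, so the number of vertices is at most C(m, n) = m! / (n!(m-n)!).
m = 15, n = 7
Numerator: 15 * 14 * 13 * 12 * 11 * 10 * 9
Denominator: 7! = 5040
C(15, 7) = 6435


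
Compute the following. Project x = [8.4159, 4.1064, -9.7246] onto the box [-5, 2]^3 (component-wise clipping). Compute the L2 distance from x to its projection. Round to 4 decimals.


Project each component onto [-5, 2].
clip(8.4159) = 2.0, clip(4.1064) = 2.0, clip(-9.7246) = -5.0
Projection = [2.0, 2.0, -5.0]
Squared diffs: [41.1638, 4.4369, 22.3218]
Distance = sqrt(67.9225) = 8.2415


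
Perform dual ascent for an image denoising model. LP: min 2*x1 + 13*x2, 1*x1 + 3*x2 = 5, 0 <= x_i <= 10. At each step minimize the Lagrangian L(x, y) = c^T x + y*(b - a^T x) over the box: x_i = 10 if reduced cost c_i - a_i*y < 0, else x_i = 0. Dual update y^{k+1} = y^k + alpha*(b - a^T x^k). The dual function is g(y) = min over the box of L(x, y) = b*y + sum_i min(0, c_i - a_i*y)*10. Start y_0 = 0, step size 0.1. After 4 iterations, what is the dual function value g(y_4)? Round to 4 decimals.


Dual ascent for LP: min 2*x1 + 13*x2, 1*x1 + 3*x2 = 5, 0 <= x_i <= 10
Step 1: y^k = 0.0, reduced costs: (2.0, 13.0)
  x^k = (0.0, 0.0), subgradient = b - a^T x = 5.0
  y^{k+1} = 0.0 + 0.1*5.0 = 0.5
Step 2: y^k = 0.5, reduced costs: (1.5, 11.5)
  x^k = (0.0, 0.0), subgradient = b - a^T x = 5.0
  y^{k+1} = 0.5 + 0.1*5.0 = 1.0
Step 3: y^k = 1.0, reduced costs: (1.0, 10.0)
  x^k = (0.0, 0.0), subgradient = b - a^T x = 5.0
  y^{k+1} = 1.0 + 0.1*5.0 = 1.5
Step 4: y^k = 1.5, reduced costs: (0.5, 8.5)
  x^k = (0.0, 0.0), subgradient = b - a^T x = 5.0
  y^{k+1} = 1.5 + 0.1*5.0 = 2.0
Dual objective at y_4 = 2.0: reduced costs (0.0, 7.0), box minimizer x = (0.0, 0.0)
g(y_4) = b*y + (c1 - a1*y)*x1 + (c2 - a2*y)*x2 = 5*2.0 + 0.0*0.0 + 7.0*0.0 = 10.0 + 0.0 + 0.0 = 10.0


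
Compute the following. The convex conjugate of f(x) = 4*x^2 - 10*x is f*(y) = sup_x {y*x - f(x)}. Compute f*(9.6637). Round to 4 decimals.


f*(y) = sup_x {y*x - a*x^2 - b*x} = sup_x {(y-b)*x - a*x^2}
FOC: (y - b) - 2a*x = 0 => x* = (y - b)/(2a)
x* = (9.6637 + 10)/(2*4) = 2.458
f*(9.6637) = (y-b)^2/(4a) = (9.6637 + 10)^2/(4*4)
= 386.6611/16 = 24.1663


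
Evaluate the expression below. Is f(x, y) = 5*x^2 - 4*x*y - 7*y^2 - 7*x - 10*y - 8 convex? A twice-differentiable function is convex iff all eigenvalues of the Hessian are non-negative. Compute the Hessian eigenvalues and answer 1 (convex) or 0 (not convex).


The Hessian of f(x,y) = 5*x^2 - 4*x*y - 7*y^2 - 7*x - 10*y - 8 is:
H = [[10, -4], [-4, -14]]
Trace = 10 - 14 = -4
Determinant = 10*-14 - (-4)^2 = -156
Discriminant = (-4)^2 - 4*-156 = 640.0
Eigenvalues: lambda_1 = -14.6491, lambda_2 = 10.6491
The function is not convex.

0


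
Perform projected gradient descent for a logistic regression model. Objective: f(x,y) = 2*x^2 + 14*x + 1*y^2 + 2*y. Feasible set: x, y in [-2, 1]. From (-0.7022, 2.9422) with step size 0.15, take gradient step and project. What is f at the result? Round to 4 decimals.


Step 1: Compute gradient at (-0.7022, 2.9422).
grad_x = 2*2*-0.7022 + 14 = 11.1912
grad_y = 2*1*2.9422 + 2 = 7.8844
Step 2: Gradient step.
x_raw = -0.7022 - 0.15*11.1912 = -2.3809
y_raw = 2.9422 - 0.15*7.8844 = 1.7595
Step 3: Project onto [-2, 1].
x_proj = clip(-2.3809) = -2.0
y_proj = clip(1.7595) = 1.0
Step 4: Evaluate f.
f(-2.0, 1.0) = -17.0


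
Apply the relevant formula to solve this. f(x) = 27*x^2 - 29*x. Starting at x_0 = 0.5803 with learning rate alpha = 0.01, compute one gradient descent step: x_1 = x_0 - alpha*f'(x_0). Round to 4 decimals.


We compute the gradient at x_0 and apply the update.
f'(x) = 54*x - 29
f'(0.5803) = 54*0.5803 - 29 = 2.3362
x_1 = 0.5803 - 0.01*2.3362 = 0.5569


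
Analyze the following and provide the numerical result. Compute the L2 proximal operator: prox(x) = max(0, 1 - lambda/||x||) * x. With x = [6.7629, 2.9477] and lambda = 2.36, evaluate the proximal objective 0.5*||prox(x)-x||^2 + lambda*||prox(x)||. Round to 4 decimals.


Step 1: Compute ||x||.
||x|| = 7.3774
Step 2: Compute scaling factor.
scale = max(0, 1 - 2.36/7.3774) = 0.6801
Step 3: prox(x) = [4.5995, 2.0047]
||prox(x)|| = 5.0174
Step 4: Proximal objective.
0.5*||prox-x||^2 = 2.7848
lambda*||prox|| = 11.8411
Total = 14.6258


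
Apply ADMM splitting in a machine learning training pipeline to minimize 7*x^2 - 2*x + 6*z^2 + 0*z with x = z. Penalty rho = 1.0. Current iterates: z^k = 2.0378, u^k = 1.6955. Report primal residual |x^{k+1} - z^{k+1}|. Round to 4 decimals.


ADMM iteration with rho = 1.0, z^k = 2.0378, u^k = 1.6955
Step 1: x-update.
Minimize 7*x^2 - 2*x + (1.0/2)*(x - 2.0378 + 1.6955)^2
FOC: (2*7 + 1.0)*x = 2 + 1.0*(2.0378 - 1.6955)
x^{k+1} = 0.1562
Step 2: z-update.
Minimize 6*z^2 + 0*z + (1.0/2)*(0.1562 - z + 1.6955)^2
FOC: (2*6 + 1.0)*z = 0 + 1.0*(0.1562 + 1.6955)
z^{k+1} = 0.1424
Step 3: u-update.
u^{k+1} = 1.6955 + 0.1562 - 0.1424 = 1.7092
Step 4: Primal residual = |0.1562 - 0.1424| = 0.0137


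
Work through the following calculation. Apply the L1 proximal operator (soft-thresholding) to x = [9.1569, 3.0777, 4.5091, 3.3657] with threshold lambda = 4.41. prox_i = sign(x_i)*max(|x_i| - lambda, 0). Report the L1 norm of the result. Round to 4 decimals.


Soft-thresholding with lambda = 4.41:
prox(9.1569) = sign(9.1569)*max(|9.1569| - 4.41, 0) = 4.7469
prox(3.0777) = sign(3.0777)*max(|3.0777| - 4.41, 0) = 0.0
prox(4.5091) = sign(4.5091)*max(|4.5091| - 4.41, 0) = 0.0991
prox(3.3657) = sign(3.3657)*max(|3.3657| - 4.41, 0) = 0.0
prox(x) = [4.7469, 0.0, 0.0991, 0.0]
||prox(x)||_1 = 4.7469 + 0.0 + 0.0991 + 0.0 = 4.846


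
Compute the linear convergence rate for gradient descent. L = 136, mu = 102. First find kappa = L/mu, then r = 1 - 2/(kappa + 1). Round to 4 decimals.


Step 1: Compute the condition number.
kappa = L/mu = 136/102 = 1.3333
Step 2: Compute the convergence rate.
r = 1 - 2/(kappa + 1) = 1 - 2*mu/(L + mu) = (L - mu)/(L + mu) = 34/238 = 0.1429


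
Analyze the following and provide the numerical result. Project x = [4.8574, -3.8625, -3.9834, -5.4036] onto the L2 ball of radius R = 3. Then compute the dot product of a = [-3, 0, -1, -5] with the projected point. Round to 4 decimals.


Step 1: Compute ||x|| (intermediates to 6 decimals).
||x|| = sqrt(4.8574^2 + (-3.8625)^2 + (-3.9834)^2 + (-5.4036)^2) = 9.142188
Step 2: Project.
Since ||x|| > R, scale = R/||x|| = 3/9.142188 = 0.328149, proj(x) = scale * x
proj(x) = [1.593951, -1.267476, -1.307149, -1.773186]
Step 3: Dot product.
a^T * proj(x) = -3*1.593951 + 0*(-1.267476) - 1*(-1.307149) - 5*(-1.773186) = 5.3912


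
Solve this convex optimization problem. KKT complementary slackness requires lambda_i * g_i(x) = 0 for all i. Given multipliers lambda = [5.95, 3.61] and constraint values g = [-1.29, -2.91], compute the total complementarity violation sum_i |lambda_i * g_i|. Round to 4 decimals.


KKT complementary slackness check:
lambda_1 * g_1 = 5.95 * -1.29 = -7.6755
lambda_2 * g_2 = 3.61 * -2.91 = -10.5051
Total violation = 7.6755 + 10.5051 = 18.1806


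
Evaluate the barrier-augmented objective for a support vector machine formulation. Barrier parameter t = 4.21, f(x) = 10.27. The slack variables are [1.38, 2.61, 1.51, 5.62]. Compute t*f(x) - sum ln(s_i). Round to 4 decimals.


Step 1: Compute log-barrier.
ln values: [0.3221, 0.9594, 0.4121, 1.7263]
phi = -(0.3221 + 0.9594 + 0.4121 + 1.7263) = -3.4199
Step 2: Compute augmented objective.
t*f(x) = 4.21*10.27 = 43.2367
Total = 43.2367 - 3.4199 = 39.8168


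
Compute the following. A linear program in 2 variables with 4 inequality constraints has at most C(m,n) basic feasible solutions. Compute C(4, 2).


Each vertex corresponds to some choice of n active constraints out of m, so the number of vertices is at most C(m, n) = m! / (n!(m-n)!).
m = 4, n = 2
Numerator: 4 * 3
Denominator: 2! = 2
C(4, 2) = 6


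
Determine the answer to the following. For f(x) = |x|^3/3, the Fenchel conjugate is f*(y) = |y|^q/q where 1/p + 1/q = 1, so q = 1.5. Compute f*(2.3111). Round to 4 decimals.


The conjugate exponent q satisfies 1/p + 1/q = 1.
p = 3, so q = 3/(3 - 1) = 1.5
|y|^q = 2.3111^1.5 = 3.5134
f*(2.3111) = 3.5134 / 1.5 = 2.3423


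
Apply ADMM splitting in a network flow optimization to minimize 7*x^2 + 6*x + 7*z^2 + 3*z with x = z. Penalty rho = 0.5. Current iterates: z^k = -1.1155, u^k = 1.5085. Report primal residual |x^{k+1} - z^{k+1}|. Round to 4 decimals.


ADMM iteration with rho = 0.5, z^k = -1.1155, u^k = 1.5085
Step 1: x-update.
Minimize 7*x^2 + 6*x + (0.5/2)*(x + 1.1155 + 1.5085)^2
FOC: (2*7 + 0.5)*x = -6 + 0.5*(-1.1155 - 1.5085)
x^{k+1} = -0.5043
Step 2: z-update.
Minimize 7*z^2 + 3*z + (0.5/2)*(-0.5043 - z + 1.5085)^2
FOC: (2*7 + 0.5)*z = -3 + 0.5*(-0.5043 + 1.5085)
z^{k+1} = -0.1723
Step 3: u-update.
u^{k+1} = 1.5085 - 0.5043 + 0.1723 = 1.1765
Step 4: Primal residual = |-0.5043 + 0.1723| = 0.332


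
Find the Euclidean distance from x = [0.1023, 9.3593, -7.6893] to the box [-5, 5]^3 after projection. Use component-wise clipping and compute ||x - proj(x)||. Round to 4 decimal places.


Project each component onto [-5, 5].
clip(0.1023) = 0.1023, clip(9.3593) = 5.0, clip(-7.6893) = -5.0
Projection = [0.1023, 5.0, -5.0]
Squared diffs: [0.0, 19.0035, 7.2323]
Distance = sqrt(26.2358) = 5.1221


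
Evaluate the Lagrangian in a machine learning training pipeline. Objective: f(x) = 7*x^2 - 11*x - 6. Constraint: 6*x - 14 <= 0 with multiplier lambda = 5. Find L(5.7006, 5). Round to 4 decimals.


Step 1: Evaluate f(x).
f(5.7006) = 7*5.7006^2 - 11*5.7006 - 6 = 158.7713
Step 2: Evaluate g(x).
g(5.7006) = 6*5.7006 - 14 = 20.2036
Step 3: Compute Lagrangian.
L = 158.7713 + 5*20.2036 = 259.7893


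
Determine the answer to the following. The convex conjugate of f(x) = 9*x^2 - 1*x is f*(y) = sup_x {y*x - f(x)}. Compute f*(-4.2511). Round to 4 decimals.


f*(y) = sup_x {y*x - a*x^2 - b*x} = sup_x {(y-b)*x - a*x^2}
FOC: (y - b) - 2a*x = 0 => x* = (y - b)/(2a)
x* = (-4.2511 + 1)/(2*9) = -0.1806
f*(-4.2511) = (y-b)^2/(4a) = (-4.2511 + 1)^2/(4*9)
= 10.5697/36 = 0.2936


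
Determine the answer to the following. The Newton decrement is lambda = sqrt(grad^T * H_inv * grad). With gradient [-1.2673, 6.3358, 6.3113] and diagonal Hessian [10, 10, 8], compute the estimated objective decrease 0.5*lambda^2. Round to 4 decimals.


Step 1: H is diagonal, so H^(-1) * g = [-0.1267, 0.6336, 0.7889].
Step 2: g^T H^(-1) g = sum_i g_i^2 / H_ii
  = (-1.2673)^2/10 + (6.3358)^2/10 + (6.3113)^2/8
  = 0.1606 + 4.0142 + 4.9791 = 9.1539
Step 3: Objective decrease = 0.5 * g^T H^(-1) g = 4.577


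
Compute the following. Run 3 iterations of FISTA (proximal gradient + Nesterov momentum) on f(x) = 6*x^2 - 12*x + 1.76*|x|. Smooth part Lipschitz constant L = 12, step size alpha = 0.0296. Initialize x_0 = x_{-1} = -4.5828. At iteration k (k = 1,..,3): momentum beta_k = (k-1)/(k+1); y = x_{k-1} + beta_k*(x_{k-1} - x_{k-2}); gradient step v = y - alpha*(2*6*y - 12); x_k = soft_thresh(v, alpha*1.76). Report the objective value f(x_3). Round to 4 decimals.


FISTA on f(x) = 6*x^2 - 12*x + 1.76*|x|
L = 12, alpha = 0.0296
Iteration 1: beta = 0.0, y = -4.5828 + 0.0*(-4.5828 + 4.5828) = -4.5828
  grad(y) = -66.9936, v = y - alpha*grad = -2.5998
  prox(v) = soft_thresh(-2.5998, 0.0521) = -2.5477
Iteration 2: beta = 0.3333, y = -2.5477 + 0.3333*(-2.5477 + 4.5828) = -1.8693
  grad(y) = -34.4319, v = y - alpha*grad = -0.8501
  prox(v) = soft_thresh(-0.8501, 0.0521) = -0.798
Iteration 3: beta = 0.5, y = -0.798 + 0.5*(-0.798 + 2.5477) = 0.0768
  grad(y) = -11.0786, v = y - alpha*grad = 0.4047
  prox(v) = soft_thresh(0.4047, 0.0521) = 0.3526
f(x_3) = 6*0.3526^2 - 12*0.3526 + 1.76*|0.3526| = -2.8647


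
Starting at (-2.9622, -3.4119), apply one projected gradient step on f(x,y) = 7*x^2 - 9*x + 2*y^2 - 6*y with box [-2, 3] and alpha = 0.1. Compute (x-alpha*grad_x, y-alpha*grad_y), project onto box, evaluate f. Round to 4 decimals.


Step 1: Compute gradient at (-2.9622, -3.4119).
grad_x = 2*7*-2.9622 - 9 = -50.4708
grad_y = 2*2*-3.4119 - 6 = -19.6476
Step 2: Gradient step.
x_raw = -2.9622 - 0.1*-50.4708 = 2.0849
y_raw = -3.4119 - 0.1*-19.6476 = -1.4471
Step 3: Project onto [-2, 3].
x_proj = clip(2.0849) = 2.0849
y_proj = clip(-1.4471) = -1.4471
Step 4: Evaluate f.
f(2.0849, -1.4471) = 24.5344


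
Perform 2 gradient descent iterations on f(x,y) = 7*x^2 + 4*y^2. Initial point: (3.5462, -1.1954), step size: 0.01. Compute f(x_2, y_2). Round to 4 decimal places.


Gradient descent on f(x,y) = 7*x^2 + 4*y^2.
Starting point: (3.5462, -1.1954), alpha = 0.01
Step 1: grad_x = 2*7*3.5462 = 49.6468, grad_y = 2*4*-1.1954 = -9.5632
  x_1 = 3.5462 - 0.01*49.6468 = 3.0497
  y_1 = -1.1954 - 0.01*-9.5632 = -1.0998
Step 2: grad_x = 2*7*3.0497 = 42.6962, grad_y = 2*4*-1.0998 = -8.7981
  x_2 = 3.0497 - 0.01*42.6962 = 2.6228
  y_2 = -1.0998 - 0.01*-8.7981 = -1.0118
f(2.6228, -1.0118) = 7*2.6228^2 + 4*(-1.0118)^2 = 52.2473


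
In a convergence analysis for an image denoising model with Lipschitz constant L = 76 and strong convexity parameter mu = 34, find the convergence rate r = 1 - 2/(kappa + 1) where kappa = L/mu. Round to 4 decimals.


Step 1: Compute the condition number.
kappa = L/mu = 76/34 = 2.2353
Step 2: Compute the convergence rate.
r = 1 - 2/(kappa + 1) = 1 - 2*mu/(L + mu) = (L - mu)/(L + mu) = 42/110 = 0.3818


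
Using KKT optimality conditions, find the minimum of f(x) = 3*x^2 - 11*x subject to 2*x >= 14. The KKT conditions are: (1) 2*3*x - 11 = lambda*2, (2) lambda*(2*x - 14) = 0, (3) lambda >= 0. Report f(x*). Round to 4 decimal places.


Step 1: Try lambda = 0 (constraint inactive).
x_unc = 11/(2*3) = 1.8333
Check: 2*1.8333 = 3.6666 < 14 -- violated!
Step 2: Constraint must be active: 2*x = 14
x* = 14/2 = 7.0
lambda = (2*3*7.0 - 11)/2 = 15.5
Step 3: Compute optimal value.
f(x*) = 3*7.0^2 - 11*7.0 = 70.0


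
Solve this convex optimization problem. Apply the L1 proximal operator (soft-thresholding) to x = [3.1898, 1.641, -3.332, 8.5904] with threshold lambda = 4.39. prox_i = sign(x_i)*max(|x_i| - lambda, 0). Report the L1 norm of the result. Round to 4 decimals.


Soft-thresholding with lambda = 4.39:
prox(3.1898) = sign(3.1898)*max(|3.1898| - 4.39, 0) = 0.0
prox(1.641) = sign(1.641)*max(|1.641| - 4.39, 0) = 0.0
prox(-3.332) = sign(-3.332)*max(|-3.332| - 4.39, 0) = 0.0
prox(8.5904) = sign(8.5904)*max(|8.5904| - 4.39, 0) = 4.2004
prox(x) = [0.0, 0.0, 0.0, 4.2004]
||prox(x)||_1 = 0.0 + 0.0 + 0.0 + 4.2004 = 4.2004


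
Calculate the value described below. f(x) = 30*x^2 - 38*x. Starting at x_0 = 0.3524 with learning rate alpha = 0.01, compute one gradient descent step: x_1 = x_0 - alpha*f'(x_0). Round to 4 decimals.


We compute the gradient at x_0 and apply the update.
f'(x) = 60*x - 38
f'(0.3524) = 60*0.3524 - 38 = -16.856
x_1 = 0.3524 - 0.01*-16.856 = 0.521


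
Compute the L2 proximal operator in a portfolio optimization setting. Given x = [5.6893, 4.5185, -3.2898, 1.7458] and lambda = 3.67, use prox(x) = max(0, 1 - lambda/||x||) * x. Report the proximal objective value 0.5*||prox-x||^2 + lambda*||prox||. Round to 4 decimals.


Step 1: Compute ||x||.
||x|| = 8.1643
Step 2: Compute scaling factor.
scale = max(0, 1 - 3.67/8.1643) = 0.5505
Step 3: prox(x) = [3.1319, 2.4873, -1.811, 0.961]
||prox(x)|| = 4.4943
Step 4: Proximal objective.
0.5*||prox-x||^2 = 6.7345
lambda*||prox|| = 16.4941
Total = 23.2285


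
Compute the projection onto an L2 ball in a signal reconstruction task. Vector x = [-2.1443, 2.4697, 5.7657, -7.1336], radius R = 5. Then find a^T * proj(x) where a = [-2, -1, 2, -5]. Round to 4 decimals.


Step 1: Compute ||x|| (intermediates to 6 decimals).
||x|| = sqrt((-2.1443)^2 + 2.4697^2 + 5.7657^2 + (-7.1336)^2) = 9.738018
Step 2: Project.
Since ||x|| > R, scale = R/||x|| = 5/9.738018 = 0.513452, proj(x) = scale * x
proj(x) = [-1.100995, 1.268072, 2.96041, -3.662761]
Step 3: Dot product.
a^T * proj(x) = -2*(-1.100995) - 1*1.268072 + 2*2.96041 - 5*(-3.662761) = 25.1685


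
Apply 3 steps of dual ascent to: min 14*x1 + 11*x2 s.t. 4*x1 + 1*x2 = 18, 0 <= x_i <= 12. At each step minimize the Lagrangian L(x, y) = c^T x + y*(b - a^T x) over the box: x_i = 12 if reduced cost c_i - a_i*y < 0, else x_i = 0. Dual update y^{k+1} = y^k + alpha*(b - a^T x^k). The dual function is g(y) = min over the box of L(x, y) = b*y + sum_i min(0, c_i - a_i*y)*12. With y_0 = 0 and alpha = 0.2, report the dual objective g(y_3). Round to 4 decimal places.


Dual ascent for LP: min 14*x1 + 11*x2, 4*x1 + 1*x2 = 18, 0 <= x_i <= 12
Step 1: y^k = 0.0, reduced costs: (14.0, 11.0)
  x^k = (0.0, 0.0), subgradient = b - a^T x = 18.0
  y^{k+1} = 0.0 + 0.2*18.0 = 3.6
Step 2: y^k = 3.6, reduced costs: (-0.4, 7.4)
  x^k = (12.0, 0.0), subgradient = b - a^T x = -30.0
  y^{k+1} = 3.6 + 0.2*-30.0 = -2.4
Step 3: y^k = -2.4, reduced costs: (23.6, 13.4)
  x^k = (0.0, 0.0), subgradient = b - a^T x = 18.0
  y^{k+1} = -2.4 + 0.2*18.0 = 1.2
Dual objective at y_3 = 1.2: reduced costs (9.2, 9.8), box minimizer x = (0.0, 0.0)
g(y_3) = b*y + (c1 - a1*y)*x1 + (c2 - a2*y)*x2 = 18*1.2 + 9.2*0.0 + 9.8*0.0 = 21.6 + 0.0 + 0.0 = 21.6
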